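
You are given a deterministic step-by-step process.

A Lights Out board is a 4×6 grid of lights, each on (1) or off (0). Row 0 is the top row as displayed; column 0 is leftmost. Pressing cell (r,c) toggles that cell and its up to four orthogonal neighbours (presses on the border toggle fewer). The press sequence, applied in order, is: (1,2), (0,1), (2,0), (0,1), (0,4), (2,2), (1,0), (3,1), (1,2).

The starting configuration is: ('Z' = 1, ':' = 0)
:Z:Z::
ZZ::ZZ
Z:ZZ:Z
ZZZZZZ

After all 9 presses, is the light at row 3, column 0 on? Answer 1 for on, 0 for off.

1

0) :Z:Z::
ZZ::ZZ
Z:ZZ:Z
ZZZZZZ
1) :ZZZ::
Z:ZZZZ
Z::Z:Z
ZZZZZZ
2) Z::Z::
ZZZZZZ
Z::Z:Z
ZZZZZZ
3) Z::Z::
:ZZZZZ
:Z:Z:Z
:ZZZZZ
4) :ZZZ::
::ZZZZ
:Z:Z:Z
:ZZZZZ
5) :ZZ:ZZ
::ZZ:Z
:Z:Z:Z
:ZZZZZ
6) :ZZ:ZZ
:::Z:Z
::Z::Z
:Z:ZZZ
7) ZZZ:ZZ
ZZ:Z:Z
Z:Z::Z
:Z:ZZZ
8) ZZZ:ZZ
ZZ:Z:Z
ZZZ::Z
Z:ZZZZ
9) ZZ::ZZ
Z:Z::Z
ZZ:::Z
Z:ZZZZ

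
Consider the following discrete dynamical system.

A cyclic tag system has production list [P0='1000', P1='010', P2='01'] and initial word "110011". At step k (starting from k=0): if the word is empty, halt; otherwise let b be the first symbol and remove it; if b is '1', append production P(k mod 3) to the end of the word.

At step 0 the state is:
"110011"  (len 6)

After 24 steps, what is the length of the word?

10

k=0  "110011"  (len 6)
k=1  "100111000"  (len 9)
k=2  "00111000010"  (len 11)
k=3  "0111000010"  (len 10)
k=4  "111000010"  (len 9)
k=5  "11000010010"  (len 11)
k=6  "100001001001"  (len 12)
k=7  "000010010011000"  (len 15)
k=8  "00010010011000"  (len 14)
k=9  "0010010011000"  (len 13)
k=10  "010010011000"  (len 12)
k=11  "10010011000"  (len 11)
k=12  "001001100001"  (len 12)
k=13  "01001100001"  (len 11)
k=14  "1001100001"  (len 10)
k=15  "00110000101"  (len 11)
k=16  "0110000101"  (len 10)
k=17  "110000101"  (len 9)
k=18  "1000010101"  (len 10)
k=19  "0000101011000"  (len 13)
k=20  "000101011000"  (len 12)
k=21  "00101011000"  (len 11)
k=22  "0101011000"  (len 10)
k=23  "101011000"  (len 9)
k=24  "0101100001"  (len 10)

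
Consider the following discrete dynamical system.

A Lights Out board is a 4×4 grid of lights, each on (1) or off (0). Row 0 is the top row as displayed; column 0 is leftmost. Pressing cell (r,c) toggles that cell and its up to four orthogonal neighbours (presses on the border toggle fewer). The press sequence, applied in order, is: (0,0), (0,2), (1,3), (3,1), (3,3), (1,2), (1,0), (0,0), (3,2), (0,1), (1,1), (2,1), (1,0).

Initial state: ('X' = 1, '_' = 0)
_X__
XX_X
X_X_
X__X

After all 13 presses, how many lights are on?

8

0) _X__
XX_X
X_X_
X__X
1) X___
_X_X
X_X_
X__X
2) XXXX
_XXX
X_X_
X__X
3) XXX_
_X__
X_XX
X__X
4) XXX_
_X__
XXXX
_XXX
5) XXX_
_X__
XXX_
_X__
6) XX__
__XX
XX__
_X__
7) _X__
XXXX
_X__
_X__
8) X___
_XXX
_X__
_X__
9) X___
_XXX
_XX_
__XX
10) _XX_
__XX
_XX_
__XX
11) __X_
XX_X
__X_
__XX
12) __X_
X__X
XX__
_XXX
13) X_X_
_X_X
_X__
_XXX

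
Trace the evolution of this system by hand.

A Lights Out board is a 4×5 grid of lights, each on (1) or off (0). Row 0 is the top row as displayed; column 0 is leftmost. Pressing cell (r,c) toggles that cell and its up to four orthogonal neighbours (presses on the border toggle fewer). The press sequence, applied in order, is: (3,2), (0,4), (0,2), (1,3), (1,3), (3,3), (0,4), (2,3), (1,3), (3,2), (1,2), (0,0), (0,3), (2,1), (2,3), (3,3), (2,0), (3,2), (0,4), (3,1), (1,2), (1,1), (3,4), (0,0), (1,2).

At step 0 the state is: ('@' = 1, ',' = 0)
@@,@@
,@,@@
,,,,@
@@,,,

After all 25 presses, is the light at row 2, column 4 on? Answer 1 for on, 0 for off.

0

t=0: @@,@@
,@,@@
,,,,@
@@,,,
t=1: @@,@@
,@,@@
,,@,@
@,@@,
t=2: @@,,,
,@,@,
,,@,@
@,@@,
t=3: @,@@,
,@@@,
,,@,@
@,@@,
t=4: @,@,,
,@,,@
,,@@@
@,@@,
t=5: @,@@,
,@@@,
,,@,@
@,@@,
t=6: @,@@,
,@@@,
,,@@@
@,,,@
t=7: @,@,@
,@@@@
,,@@@
@,,,@
t=8: @,@,@
,@@,@
,,,,,
@,,@@
t=9: @,@@@
,@,@,
,,,@,
@,,@@
t=10: @,@@@
,@,@,
,,@@,
@@@,@
t=11: @,,@@
,,@,,
,,,@,
@@@,@
t=12: ,@,@@
@,@,,
,,,@,
@@@,@
t=13: ,@@,,
@,@@,
,,,@,
@@@,@
t=14: ,@@,,
@@@@,
@@@@,
@,@,@
t=15: ,@@,,
@@@,,
@@,,@
@,@@@
t=16: ,@@,,
@@@,,
@@,@@
@,,,,
t=17: ,@@,,
,@@,,
,,,@@
,,,,,
t=18: ,@@,,
,@@,,
,,@@@
,@@@,
t=19: ,@@@@
,@@,@
,,@@@
,@@@,
t=20: ,@@@@
,@@,@
,@@@@
@,,@,
t=21: ,@,@@
,,,@@
,@,@@
@,,@,
t=22: ,,,@@
@@@@@
,,,@@
@,,@,
t=23: ,,,@@
@@@@@
,,,@,
@,,,@
t=24: @@,@@
,@@@@
,,,@,
@,,,@
t=25: @@@@@
,,,,@
,,@@,
@,,,@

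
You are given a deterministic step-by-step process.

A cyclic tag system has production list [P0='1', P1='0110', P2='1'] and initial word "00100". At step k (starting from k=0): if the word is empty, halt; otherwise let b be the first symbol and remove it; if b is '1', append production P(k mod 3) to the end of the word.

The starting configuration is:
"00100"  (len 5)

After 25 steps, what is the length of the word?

5

t=0: "00100"  (len 5)
t=1: "0100"  (len 4)
t=2: "100"  (len 3)
t=3: "001"  (len 3)
t=4: "01"  (len 2)
t=5: "1"  (len 1)
t=6: "1"  (len 1)
t=7: "1"  (len 1)
t=8: "0110"  (len 4)
t=9: "110"  (len 3)
t=10: "101"  (len 3)
t=11: "010110"  (len 6)
t=12: "10110"  (len 5)
t=13: "01101"  (len 5)
t=14: "1101"  (len 4)
t=15: "1011"  (len 4)
t=16: "0111"  (len 4)
t=17: "111"  (len 3)
t=18: "111"  (len 3)
t=19: "111"  (len 3)
t=20: "110110"  (len 6)
t=21: "101101"  (len 6)
t=22: "011011"  (len 6)
t=23: "11011"  (len 5)
t=24: "10111"  (len 5)
t=25: "01111"  (len 5)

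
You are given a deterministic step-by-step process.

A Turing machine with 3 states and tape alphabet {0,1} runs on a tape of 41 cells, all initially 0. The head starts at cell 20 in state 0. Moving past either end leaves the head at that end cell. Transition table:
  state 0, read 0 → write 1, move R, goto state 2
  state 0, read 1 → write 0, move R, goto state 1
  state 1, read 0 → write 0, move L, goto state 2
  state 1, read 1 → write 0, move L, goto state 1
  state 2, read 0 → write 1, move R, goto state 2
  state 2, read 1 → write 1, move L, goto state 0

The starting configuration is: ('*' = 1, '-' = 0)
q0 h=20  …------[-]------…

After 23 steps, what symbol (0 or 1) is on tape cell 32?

step 0: q0 h=20  …------[-]------…
step 1: q2 h=21  …-----*[-]------…
step 2: q2 h=22  …----**[-]------…
step 3: q2 h=23  …---***[-]------…
step 4: q2 h=24  …--****[-]------…
step 5: q2 h=25  …-*****[-]------…
step 6: q2 h=26  …******[-]------…
step 7: q2 h=27  …******[-]------…
step 8: q2 h=28  …******[-]------…
step 9: q2 h=29  …******[-]------…
step 10: q2 h=30  …******[-]------…
step 11: q2 h=31  …******[-]------…
step 12: q2 h=32  …******[-]------…
step 13: q2 h=33  …******[-]------…
step 14: q2 h=34  …******[-]------|
step 15: q2 h=35  …******[-]-----|
step 16: q2 h=36  …******[-]----|
step 17: q2 h=37  …******[-]---|
step 18: q2 h=38  …******[-]--|
step 19: q2 h=39  …******[-]-|
step 20: q2 h=40  …******[-]|
step 21: q2 h=40  …******[*]|
step 22: q0 h=39  …******[*]*|
step 23: q1 h=40  …*****-[*]|

1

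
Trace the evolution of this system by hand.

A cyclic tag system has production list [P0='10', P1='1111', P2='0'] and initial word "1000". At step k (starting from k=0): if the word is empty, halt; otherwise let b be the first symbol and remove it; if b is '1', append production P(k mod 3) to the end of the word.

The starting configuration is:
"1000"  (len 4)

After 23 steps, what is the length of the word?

step 0: "1000"  (len 4)
step 1: "00010"  (len 5)
step 2: "0010"  (len 4)
step 3: "010"  (len 3)
step 4: "10"  (len 2)
step 5: "01111"  (len 5)
step 6: "1111"  (len 4)
step 7: "11110"  (len 5)
step 8: "11101111"  (len 8)
step 9: "11011110"  (len 8)
step 10: "101111010"  (len 9)
step 11: "011110101111"  (len 12)
step 12: "11110101111"  (len 11)
step 13: "111010111110"  (len 12)
step 14: "110101111101111"  (len 15)
step 15: "101011111011110"  (len 15)
step 16: "0101111101111010"  (len 16)
step 17: "101111101111010"  (len 15)
step 18: "011111011110100"  (len 15)
step 19: "11111011110100"  (len 14)
step 20: "11110111101001111"  (len 17)
step 21: "11101111010011110"  (len 17)
step 22: "110111101001111010"  (len 18)
step 23: "101111010011110101111"  (len 21)

21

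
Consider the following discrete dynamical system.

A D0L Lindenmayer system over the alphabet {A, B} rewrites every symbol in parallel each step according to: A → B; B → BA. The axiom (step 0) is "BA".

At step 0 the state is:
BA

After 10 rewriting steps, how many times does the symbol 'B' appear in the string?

144

t=0: BA
t=1: BAB
t=2: BABBA
t=3: BABBABAB
t=4: BABBABABBABBA
t=5: BABBABABBABBABABBABAB
t=6: BABBABABBABBABABBABABBABBABABBABBA
t=7: BABBABABBABBABABBABABBABBABABBABBABABBABABBABBABABBABAB
t=8: BABBABABBABBABABBABABBABBABABBABBABABBABABBABBABABBABABBABBABABBABBABABBABABBABBABABBABBA
t=9: BABBABABBABBABABBABABBABBABABBABBABABBABABBABBABABBABABBAB…BBABABBABABBABBABABBABABBABBABABBABBABABBABABBABBABABBABAB  (len 144)
t=10: BABBABABBABBABABBABABBABBABABBABBABABBABABBABBABABBABABBAB…BBABABBABABBABBABABBABABBABBABABBABBABABBABABBABBABABBABBA  (len 233)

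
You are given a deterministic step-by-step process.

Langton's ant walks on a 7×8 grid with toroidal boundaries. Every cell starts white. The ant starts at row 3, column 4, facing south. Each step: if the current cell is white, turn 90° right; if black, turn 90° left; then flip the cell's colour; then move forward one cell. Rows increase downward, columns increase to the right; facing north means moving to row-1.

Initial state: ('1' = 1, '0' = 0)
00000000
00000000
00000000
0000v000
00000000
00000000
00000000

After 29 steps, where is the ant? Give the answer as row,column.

1,5

gen 0: 00000000
00000000
00000000
0000v000
00000000
00000000
00000000
gen 1: 00000000
00000000
00000000
000<1000
00000000
00000000
00000000
gen 2: 00000000
00000000
000^0000
00011000
00000000
00000000
00000000
gen 3: 00000000
00000000
0001>000
00011000
00000000
00000000
00000000
gen 4: 00000000
00000000
00011000
0001v000
00000000
00000000
00000000
gen 5: 00000000
00000000
00011000
00010>00
00000000
00000000
00000000
gen 6: 00000000
00000000
00011000
00010100
00000v00
00000000
00000000
gen 7: 00000000
00000000
00011000
00010100
0000<100
00000000
00000000
gen 8: 00000000
00000000
00011000
0001^100
00001100
00000000
00000000
gen 9: 00000000
00000000
00011000
00011>00
00001100
00000000
00000000
gen 10: 00000000
00000000
00011^00
00011000
00001100
00000000
00000000
gen 11: 00000000
00000000
000111>0
00011000
00001100
00000000
00000000
gen 12: 00000000
00000000
00011110
000110v0
00001100
00000000
00000000
gen 13: 00000000
00000000
00011110
00011<10
00001100
00000000
00000000
gen 14: 00000000
00000000
00011^10
00011110
00001100
00000000
00000000
gen 15: 00000000
00000000
0001<010
00011110
00001100
00000000
00000000
gen 16: 00000000
00000000
00010010
0001v110
00001100
00000000
00000000
gen 17: 00000000
00000000
00010010
00010>10
00001100
00000000
00000000
gen 18: 00000000
00000000
00010^10
00010010
00001100
00000000
00000000
gen 19: 00000000
00000000
000101>0
00010010
00001100
00000000
00000000
gen 20: 00000000
000000^0
00010100
00010010
00001100
00000000
00000000
gen 21: 00000000
0000001>
00010100
00010010
00001100
00000000
00000000
gen 22: 00000000
00000011
0001010v
00010010
00001100
00000000
00000000
gen 23: 00000000
00000011
000101<1
00010010
00001100
00000000
00000000
gen 24: 00000000
000000^1
00010111
00010010
00001100
00000000
00000000
gen 25: 00000000
00000<01
00010111
00010010
00001100
00000000
00000000
gen 26: 00000^00
00000101
00010111
00010010
00001100
00000000
00000000
gen 27: 000001>0
00000101
00010111
00010010
00001100
00000000
00000000
gen 28: 00000110
000001v1
00010111
00010010
00001100
00000000
00000000
gen 29: 00000110
00000<11
00010111
00010010
00001100
00000000
00000000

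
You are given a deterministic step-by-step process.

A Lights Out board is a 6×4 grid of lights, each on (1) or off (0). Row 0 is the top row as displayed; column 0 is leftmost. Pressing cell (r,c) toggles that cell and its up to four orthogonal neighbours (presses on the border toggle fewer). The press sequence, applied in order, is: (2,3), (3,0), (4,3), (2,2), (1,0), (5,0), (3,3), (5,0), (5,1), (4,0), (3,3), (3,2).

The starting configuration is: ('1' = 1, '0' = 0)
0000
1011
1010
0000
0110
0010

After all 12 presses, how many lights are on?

10

[0] 0000
1011
1010
0000
0110
0010
[1] 0000
1010
1001
0001
0110
0010
[2] 0000
1010
0001
1101
1110
0010
[3] 0000
1010
0001
1100
1101
0011
[4] 0000
1000
0110
1110
1101
0011
[5] 1000
0100
1110
1110
1101
0011
[6] 1000
0100
1110
1110
0101
1111
[7] 1000
0100
1111
1101
0100
1111
[8] 1000
0100
1111
1101
1100
0011
[9] 1000
0100
1111
1101
1000
1101
[10] 1000
0100
1111
0101
0100
0101
[11] 1000
0100
1110
0110
0101
0101
[12] 1000
0100
1100
0001
0111
0101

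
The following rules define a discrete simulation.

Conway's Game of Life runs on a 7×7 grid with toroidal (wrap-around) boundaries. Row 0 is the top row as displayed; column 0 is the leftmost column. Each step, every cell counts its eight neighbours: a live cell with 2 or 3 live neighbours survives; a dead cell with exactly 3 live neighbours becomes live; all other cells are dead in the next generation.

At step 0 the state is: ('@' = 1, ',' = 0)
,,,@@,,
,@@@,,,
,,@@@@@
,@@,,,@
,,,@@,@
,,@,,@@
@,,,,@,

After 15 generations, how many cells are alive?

0) ,,,@@,,
,@@@,,,
,,@@@@@
,@@,,,@
,,,@@,@
,,@,,@@
@,,,,@,
1) ,@,@@,,
,@,,,,,
,,,,@@@
,@,,,,@
,@,@@,@
@,,@,,,
,,,@,@,
2) ,,,@@,,
@,@@,,,
,,,,,@@
,,@@,,@
,@,@@@@
@,,@,@@
,,,@,,,
3) ,,,,@,,
,,@@,@@
@@,,@@@
,,@@,,,
,@,,,,,
@,,@,,,
,,@@,@@
4) ,,,,,,,
,@@@,,,
@@,,,,,
,,@@@@@
,@,@,,,
@@,@@,@
,,@@,@@
5) ,@,,@,,
@@@,,,,
@,,,,@@
,,,@@@@
,@,,,,,
,@,,,,@
,@@@,@@
6) ,,,,@@@
,,@,,@,
,,@@,,,
,,,,@,,
,,@,@,@
,@,,,@@
,@,@@@@
7) @,@,,,,
,,@,,@@
,,@@@,,
,,@,@@,
@,,@@,@
,@,,,,,
,,@@,,,
8) ,,@,,,@
,,@,@@@
,@@,,,@
,@@,,,@
@@@@@,@
@@,,@,,
,,@@,,,
9) ,@@,@,@
,,@,,,@
,,,,,,@
,,,,,,@
,,,,@,@
,,,,@@@
@,@@,,,
10) ,,,,,@@
,@@@,,@
@,,,,@@
@,,,,,@
@,,,@,@
@,,,@,@
@,@,,,,
11) ,,,@,@@
,@@,@,,
,,@,,@,
,@,,,,,
,@,,,,,
,,,@,,,
@@,,,,,
12) ,,,@@@@
,@@,@,@
,,@@,,,
,@@,,,,
,,@,,,,
@@@,,,,
@,@,@,@
13) ,,,,,,,
@@,,,,@
@,,,,,,
,@,,,,,
@,,@,,,
@,@,,,@
,,@,@,,
14) @@,,,,,
@@,,,,@
,,,,,,@
@@,,,,,
@,@,,,@
@,@,,,@
,@,@,,,
15) ,,,,,,@
,@,,,,@
,,,,,,@
,@,,,,,
,,@,,,,
,,@@,,@
,,,,,,@

10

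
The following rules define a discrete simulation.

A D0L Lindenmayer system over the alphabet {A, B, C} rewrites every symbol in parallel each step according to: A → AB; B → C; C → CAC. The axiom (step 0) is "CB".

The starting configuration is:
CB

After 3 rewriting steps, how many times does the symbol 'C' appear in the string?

t=0: CB
t=1: CACC
t=2: CACABCACCAC
t=3: CACABCACABCCACABCACCACABCAC

13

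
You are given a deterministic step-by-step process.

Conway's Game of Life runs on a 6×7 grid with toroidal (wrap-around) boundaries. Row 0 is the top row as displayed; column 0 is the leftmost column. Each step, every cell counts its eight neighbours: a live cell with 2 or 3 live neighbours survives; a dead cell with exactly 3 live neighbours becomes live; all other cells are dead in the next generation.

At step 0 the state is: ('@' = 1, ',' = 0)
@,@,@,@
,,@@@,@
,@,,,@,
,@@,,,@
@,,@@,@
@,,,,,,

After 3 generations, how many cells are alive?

[0] @,@,@,@
,,@@@,@
,@,,,@,
,@@,,,@
@,,@@,@
@,,,,,,
[1] @,@,@,@
,,@,@,@
,@,,@@@
,@@@@,@
,,@@,@@
,,,,@,,
[2] @@,,@,@
,,@,@,,
,@,,,,@
,@,,,,,
@@,,,,@
@@@,@,,
[3] ,,,,@,@
,,@@,,@
@@@,,,,
,@@,,,@
,,,,,,@
,,@@,,,

14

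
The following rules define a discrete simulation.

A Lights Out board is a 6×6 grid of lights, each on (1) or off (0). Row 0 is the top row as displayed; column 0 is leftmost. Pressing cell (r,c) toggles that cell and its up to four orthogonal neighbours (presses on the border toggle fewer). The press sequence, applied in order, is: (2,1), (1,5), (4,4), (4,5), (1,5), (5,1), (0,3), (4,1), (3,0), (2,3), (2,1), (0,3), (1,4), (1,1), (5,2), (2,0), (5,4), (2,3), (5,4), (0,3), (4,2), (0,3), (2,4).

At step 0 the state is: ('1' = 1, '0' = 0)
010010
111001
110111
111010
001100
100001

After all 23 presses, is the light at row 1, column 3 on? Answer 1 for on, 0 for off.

step 0: 010010
111001
110111
111010
001100
100001
step 1: 010010
101001
001111
101010
001100
100001
step 2: 010011
101010
001110
101010
001100
100001
step 3: 010011
101010
001110
101000
001011
100011
step 4: 010011
101010
001110
101001
001000
100010
step 5: 010010
101001
001111
101001
001000
100010
step 6: 010010
101001
001111
101001
011000
011010
step 7: 011100
101101
001111
101001
011000
011010
step 8: 011100
101101
001111
111001
100000
001010
step 9: 011100
101101
101111
001001
000000
001010
step 10: 011100
101001
100001
001101
000000
001010
step 11: 011100
111001
011001
011101
000000
001010
step 12: 010010
111101
011001
011101
000000
001010
step 13: 010000
111010
011011
011101
000000
001010
step 14: 000000
000010
001011
011101
000000
001010
step 15: 000000
000010
001011
011101
001000
010110
step 16: 000000
100010
111011
111101
001000
010110
step 17: 000000
100010
111011
111101
001010
010001
step 18: 000000
100110
110101
111001
001010
010001
step 19: 000000
100110
110101
111001
001000
010110
step 20: 001110
100010
110101
111001
001000
010110
step 21: 001110
100010
110101
110001
010100
011110
step 22: 000000
100110
110101
110001
010100
011110
step 23: 000000
100100
110010
110011
010100
011110

1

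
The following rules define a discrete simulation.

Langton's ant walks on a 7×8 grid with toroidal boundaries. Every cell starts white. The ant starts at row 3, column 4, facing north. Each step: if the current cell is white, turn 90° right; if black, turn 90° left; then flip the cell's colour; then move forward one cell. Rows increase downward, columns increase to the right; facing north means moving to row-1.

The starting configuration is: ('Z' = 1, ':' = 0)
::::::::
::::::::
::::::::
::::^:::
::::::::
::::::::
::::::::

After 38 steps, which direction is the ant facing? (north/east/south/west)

north

t=0: ::::::::
::::::::
::::::::
::::^:::
::::::::
::::::::
::::::::
t=1: ::::::::
::::::::
::::::::
::::Z>::
::::::::
::::::::
::::::::
t=2: ::::::::
::::::::
::::::::
::::ZZ::
:::::v::
::::::::
::::::::
t=3: ::::::::
::::::::
::::::::
::::ZZ::
::::<Z::
::::::::
::::::::
t=4: ::::::::
::::::::
::::::::
::::^Z::
::::ZZ::
::::::::
::::::::
t=5: ::::::::
::::::::
::::::::
:::<:Z::
::::ZZ::
::::::::
::::::::
t=6: ::::::::
::::::::
:::^::::
:::Z:Z::
::::ZZ::
::::::::
::::::::
t=7: ::::::::
::::::::
:::Z>:::
:::Z:Z::
::::ZZ::
::::::::
::::::::
t=8: ::::::::
::::::::
:::ZZ:::
:::ZvZ::
::::ZZ::
::::::::
::::::::
t=9: ::::::::
::::::::
:::ZZ:::
:::<ZZ::
::::ZZ::
::::::::
::::::::
t=10: ::::::::
::::::::
:::ZZ:::
::::ZZ::
:::vZZ::
::::::::
::::::::
t=11: ::::::::
::::::::
:::ZZ:::
::::ZZ::
::<ZZZ::
::::::::
::::::::
t=12: ::::::::
::::::::
:::ZZ:::
::^:ZZ::
::ZZZZ::
::::::::
::::::::
t=13: ::::::::
::::::::
:::ZZ:::
::Z>ZZ::
::ZZZZ::
::::::::
::::::::
t=14: ::::::::
::::::::
:::ZZ:::
::ZZZZ::
::ZvZZ::
::::::::
::::::::
t=15: ::::::::
::::::::
:::ZZ:::
::ZZZZ::
::Z:>Z::
::::::::
::::::::
t=16: ::::::::
::::::::
:::ZZ:::
::ZZ^Z::
::Z::Z::
::::::::
::::::::
t=17: ::::::::
::::::::
:::ZZ:::
::Z<:Z::
::Z::Z::
::::::::
::::::::
t=18: ::::::::
::::::::
:::ZZ:::
::Z::Z::
::Zv:Z::
::::::::
::::::::
t=19: ::::::::
::::::::
:::ZZ:::
::Z::Z::
::<Z:Z::
::::::::
::::::::
t=20: ::::::::
::::::::
:::ZZ:::
::Z::Z::
:::Z:Z::
::v:::::
::::::::
t=21: ::::::::
::::::::
:::ZZ:::
::Z::Z::
:::Z:Z::
:<Z:::::
::::::::
t=22: ::::::::
::::::::
:::ZZ:::
::Z::Z::
:^:Z:Z::
:ZZ:::::
::::::::
t=23: ::::::::
::::::::
:::ZZ:::
::Z::Z::
:Z>Z:Z::
:ZZ:::::
::::::::
t=24: ::::::::
::::::::
:::ZZ:::
::Z::Z::
:ZZZ:Z::
:Zv:::::
::::::::
t=25: ::::::::
::::::::
:::ZZ:::
::Z::Z::
:ZZZ:Z::
:Z:>::::
::::::::
t=26: ::::::::
::::::::
:::ZZ:::
::Z::Z::
:ZZZ:Z::
:Z:Z::::
:::v::::
t=27: ::::::::
::::::::
:::ZZ:::
::Z::Z::
:ZZZ:Z::
:Z:Z::::
::<Z::::
t=28: ::::::::
::::::::
:::ZZ:::
::Z::Z::
:ZZZ:Z::
:Z^Z::::
::ZZ::::
t=29: ::::::::
::::::::
:::ZZ:::
::Z::Z::
:ZZZ:Z::
:ZZ>::::
::ZZ::::
t=30: ::::::::
::::::::
:::ZZ:::
::Z::Z::
:ZZ^:Z::
:ZZ:::::
::ZZ::::
t=31: ::::::::
::::::::
:::ZZ:::
::Z::Z::
:Z<::Z::
:ZZ:::::
::ZZ::::
t=32: ::::::::
::::::::
:::ZZ:::
::Z::Z::
:Z:::Z::
:Zv:::::
::ZZ::::
t=33: ::::::::
::::::::
:::ZZ:::
::Z::Z::
:Z:::Z::
:Z:>::::
::ZZ::::
t=34: ::::::::
::::::::
:::ZZ:::
::Z::Z::
:Z:::Z::
:Z:Z::::
::Zv::::
t=35: ::::::::
::::::::
:::ZZ:::
::Z::Z::
:Z:::Z::
:Z:Z::::
::Z:>:::
t=36: ::::v:::
::::::::
:::ZZ:::
::Z::Z::
:Z:::Z::
:Z:Z::::
::Z:Z:::
t=37: :::<Z:::
::::::::
:::ZZ:::
::Z::Z::
:Z:::Z::
:Z:Z::::
::Z:Z:::
t=38: :::ZZ:::
::::::::
:::ZZ:::
::Z::Z::
:Z:::Z::
:Z:Z::::
::Z^Z:::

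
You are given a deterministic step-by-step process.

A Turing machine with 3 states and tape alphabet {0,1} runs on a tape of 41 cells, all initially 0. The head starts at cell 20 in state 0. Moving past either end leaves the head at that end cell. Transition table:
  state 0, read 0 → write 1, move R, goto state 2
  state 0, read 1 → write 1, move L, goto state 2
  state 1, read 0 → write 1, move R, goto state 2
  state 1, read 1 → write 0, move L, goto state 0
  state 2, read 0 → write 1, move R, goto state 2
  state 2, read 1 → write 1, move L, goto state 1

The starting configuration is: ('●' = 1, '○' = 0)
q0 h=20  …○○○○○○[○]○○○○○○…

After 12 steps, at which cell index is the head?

32

0) q0 h=20  …○○○○○○[○]○○○○○○…
1) q2 h=21  …○○○○○●[○]○○○○○○…
2) q2 h=22  …○○○○●●[○]○○○○○○…
3) q2 h=23  …○○○●●●[○]○○○○○○…
4) q2 h=24  …○○●●●●[○]○○○○○○…
5) q2 h=25  …○●●●●●[○]○○○○○○…
6) q2 h=26  …●●●●●●[○]○○○○○○…
7) q2 h=27  …●●●●●●[○]○○○○○○…
8) q2 h=28  …●●●●●●[○]○○○○○○…
9) q2 h=29  …●●●●●●[○]○○○○○○…
10) q2 h=30  …●●●●●●[○]○○○○○○…
11) q2 h=31  …●●●●●●[○]○○○○○○…
12) q2 h=32  …●●●●●●[○]○○○○○○…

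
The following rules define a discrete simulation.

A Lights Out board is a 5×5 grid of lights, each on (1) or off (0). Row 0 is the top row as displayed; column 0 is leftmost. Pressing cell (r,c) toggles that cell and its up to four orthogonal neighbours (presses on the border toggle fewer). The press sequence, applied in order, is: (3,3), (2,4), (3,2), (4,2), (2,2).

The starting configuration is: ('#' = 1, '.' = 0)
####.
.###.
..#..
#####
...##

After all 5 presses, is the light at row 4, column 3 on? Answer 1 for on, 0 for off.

1

gen 0: ####.
.###.
..#..
#####
...##
gen 1: ####.
.###.
..##.
##...
....#
gen 2: ####.
.####
..#.#
##..#
....#
gen 3: ####.
.####
....#
#.###
..#.#
gen 4: ####.
.####
....#
#..##
.#.##
gen 5: ####.
.#.##
.####
#.###
.#.##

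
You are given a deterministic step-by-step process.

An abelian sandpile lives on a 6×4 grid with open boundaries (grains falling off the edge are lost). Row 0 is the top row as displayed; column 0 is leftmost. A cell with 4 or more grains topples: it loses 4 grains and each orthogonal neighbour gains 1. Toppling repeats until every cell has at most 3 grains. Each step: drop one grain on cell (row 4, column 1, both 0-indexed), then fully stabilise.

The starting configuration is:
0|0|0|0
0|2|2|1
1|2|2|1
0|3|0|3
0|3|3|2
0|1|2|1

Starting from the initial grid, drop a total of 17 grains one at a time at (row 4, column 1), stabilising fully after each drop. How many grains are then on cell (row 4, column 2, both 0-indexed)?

step 0: 0|0|0|0
0|2|2|1
1|2|2|1
0|3|0|3
0|3|3|2
0|1|2|1
step 1: 0|0|0|0
0|2|2|1
1|3|2|1
1|0|2|3
1|2|0|3
0|2|3|1
step 2: 0|0|0|0
0|2|2|1
1|3|2|1
1|0|2|3
1|3|0|3
0|2|3|1
step 3: 0|0|0|0
0|2|2|1
1|3|2|1
1|1|2|3
2|0|1|3
0|3|3|1
step 4: 0|0|0|0
0|2|2|1
1|3|2|1
1|1|2|3
2|1|1|3
0|3|3|1
step 5: 0|0|0|0
0|2|2|1
1|3|2|1
1|1|2|3
2|2|1|3
0|3|3|1
step 6: 0|0|0|0
0|2|2|1
1|3|2|1
1|1|2|3
2|3|1|3
0|3|3|1
step 7: 0|0|0|0
0|2|2|1
1|3|2|1
1|2|2|3
3|1|3|3
1|1|0|2
step 8: 0|0|0|0
0|2|2|1
1|3|2|1
1|2|2|3
3|2|3|3
1|1|0|2
step 9: 0|0|0|0
0|2|2|1
1|3|2|1
1|2|2|3
3|3|3|3
1|1|0|2
step 10: 0|0|0|0
0|3|3|1
2|1|0|3
3|1|2|1
0|3|2|1
2|2|1|3
step 11: 0|0|0|0
0|3|3|1
2|1|0|3
3|2|2|1
1|0|3|1
2|3|1|3
step 12: 0|0|0|0
0|3|3|1
2|1|0|3
3|2|2|1
1|1|3|1
2|3|1|3
step 13: 0|0|0|0
0|3|3|1
2|1|0|3
3|2|2|1
1|2|3|1
2|3|1|3
step 14: 0|0|0|0
0|3|3|1
2|1|0|3
3|2|2|1
1|3|3|1
2|3|1|3
step 15: 0|0|0|0
0|3|3|1
2|1|0|3
3|3|3|1
2|2|0|2
3|0|3|3
step 16: 0|0|0|0
0|3|3|1
2|1|0|3
3|3|3|1
2|3|0|2
3|0|3|3
step 17: 0|0|0|0
0|3|3|1
3|2|1|3
1|2|0|2
1|2|2|2
0|2|3|3

2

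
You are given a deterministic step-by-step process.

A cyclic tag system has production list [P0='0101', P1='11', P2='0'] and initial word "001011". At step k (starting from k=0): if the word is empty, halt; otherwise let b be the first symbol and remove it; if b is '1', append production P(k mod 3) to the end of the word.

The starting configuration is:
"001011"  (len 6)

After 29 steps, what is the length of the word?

0) "001011"  (len 6)
1) "01011"  (len 5)
2) "1011"  (len 4)
3) "0110"  (len 4)
4) "110"  (len 3)
5) "1011"  (len 4)
6) "0110"  (len 4)
7) "110"  (len 3)
8) "1011"  (len 4)
9) "0110"  (len 4)
10) "110"  (len 3)
11) "1011"  (len 4)
12) "0110"  (len 4)
13) "110"  (len 3)
14) "1011"  (len 4)
15) "0110"  (len 4)
16) "110"  (len 3)
17) "1011"  (len 4)
18) "0110"  (len 4)
19) "110"  (len 3)
20) "1011"  (len 4)
21) "0110"  (len 4)
22) "110"  (len 3)
23) "1011"  (len 4)
24) "0110"  (len 4)
25) "110"  (len 3)
26) "1011"  (len 4)
27) "0110"  (len 4)
28) "110"  (len 3)
29) "1011"  (len 4)

4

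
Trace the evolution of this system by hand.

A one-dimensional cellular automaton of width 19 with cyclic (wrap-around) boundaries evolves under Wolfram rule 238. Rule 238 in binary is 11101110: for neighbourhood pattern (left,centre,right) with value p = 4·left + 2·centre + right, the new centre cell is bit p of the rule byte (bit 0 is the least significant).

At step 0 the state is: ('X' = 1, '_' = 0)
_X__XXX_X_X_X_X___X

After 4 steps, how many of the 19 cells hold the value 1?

19

gen 0: _X__XXX_X_X_X_X___X
gen 1: XX_XXXXXXXXXXXX__XX
gen 2: XXXXXXXXXXXXXXX_XXX
gen 3: XXXXXXXXXXXXXXXXXXX
gen 4: XXXXXXXXXXXXXXXXXXX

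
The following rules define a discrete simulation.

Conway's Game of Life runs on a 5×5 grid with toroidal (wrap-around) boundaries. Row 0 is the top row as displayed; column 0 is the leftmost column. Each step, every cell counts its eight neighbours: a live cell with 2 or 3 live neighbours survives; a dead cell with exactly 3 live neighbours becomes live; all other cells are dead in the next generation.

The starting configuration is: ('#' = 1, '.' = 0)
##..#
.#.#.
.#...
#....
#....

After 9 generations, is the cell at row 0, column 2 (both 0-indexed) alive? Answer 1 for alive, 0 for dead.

t=0: ##..#
.#.#.
.#...
#....
#....
t=1: .##.#
.#..#
###..
##...
.....
t=2: .###.
....#
..#.#
#.#..
..#..
t=3: .###.
##..#
##..#
..#..
.....
t=4: .####
.....
..###
##...
.#.#.
t=5: ##.##
##...
#####
##...
...#.
t=6: .#.#.
.....
...#.
.....
...#.
t=7: ..#..
..#..
.....
.....
..#..
t=8: .###.
.....
.....
.....
.....
t=9: ..#..
..#..
.....
.....
..#..

1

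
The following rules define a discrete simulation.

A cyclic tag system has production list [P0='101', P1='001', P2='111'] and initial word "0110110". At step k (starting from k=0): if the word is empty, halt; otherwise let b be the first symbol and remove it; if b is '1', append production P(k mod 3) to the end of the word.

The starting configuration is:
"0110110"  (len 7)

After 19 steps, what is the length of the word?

step 0: "0110110"  (len 7)
step 1: "110110"  (len 6)
step 2: "10110001"  (len 8)
step 3: "0110001111"  (len 10)
step 4: "110001111"  (len 9)
step 5: "10001111001"  (len 11)
step 6: "0001111001111"  (len 13)
step 7: "001111001111"  (len 12)
step 8: "01111001111"  (len 11)
step 9: "1111001111"  (len 10)
step 10: "111001111101"  (len 12)
step 11: "11001111101001"  (len 14)
step 12: "1001111101001111"  (len 16)
step 13: "001111101001111101"  (len 18)
step 14: "01111101001111101"  (len 17)
step 15: "1111101001111101"  (len 16)
step 16: "111101001111101101"  (len 18)
step 17: "11101001111101101001"  (len 20)
step 18: "1101001111101101001111"  (len 22)
step 19: "101001111101101001111101"  (len 24)

24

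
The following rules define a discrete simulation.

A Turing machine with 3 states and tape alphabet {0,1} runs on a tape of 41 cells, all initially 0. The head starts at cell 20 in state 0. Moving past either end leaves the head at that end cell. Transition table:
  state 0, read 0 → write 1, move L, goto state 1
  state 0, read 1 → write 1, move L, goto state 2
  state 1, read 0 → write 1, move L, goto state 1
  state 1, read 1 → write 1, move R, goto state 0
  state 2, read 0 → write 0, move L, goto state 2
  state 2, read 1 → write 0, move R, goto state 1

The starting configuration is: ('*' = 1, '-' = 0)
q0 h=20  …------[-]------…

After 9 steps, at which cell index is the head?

11

gen 0: q0 h=20  …------[-]------…
gen 1: q1 h=19  …------[-]*-----…
gen 2: q1 h=18  …------[-]**----…
gen 3: q1 h=17  …------[-]***---…
gen 4: q1 h=16  …------[-]****--…
gen 5: q1 h=15  …------[-]*****-…
gen 6: q1 h=14  …------[-]******…
gen 7: q1 h=13  …------[-]******…
gen 8: q1 h=12  …------[-]******…
gen 9: q1 h=11  …------[-]******…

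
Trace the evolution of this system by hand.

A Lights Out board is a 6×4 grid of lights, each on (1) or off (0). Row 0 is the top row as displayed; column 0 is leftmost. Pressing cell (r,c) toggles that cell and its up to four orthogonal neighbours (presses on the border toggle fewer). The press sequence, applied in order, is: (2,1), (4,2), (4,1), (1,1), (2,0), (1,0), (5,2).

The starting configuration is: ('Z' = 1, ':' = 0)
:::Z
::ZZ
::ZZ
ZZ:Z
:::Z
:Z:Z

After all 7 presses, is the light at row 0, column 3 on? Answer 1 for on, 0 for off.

1

gen 0: :::Z
::ZZ
::ZZ
ZZ:Z
:::Z
:Z:Z
gen 1: :::Z
:ZZZ
ZZ:Z
Z::Z
:::Z
:Z:Z
gen 2: :::Z
:ZZZ
ZZ:Z
Z:ZZ
:ZZ:
:ZZZ
gen 3: :::Z
:ZZZ
ZZ:Z
ZZZZ
Z:::
::ZZ
gen 4: :Z:Z
Z::Z
Z::Z
ZZZZ
Z:::
::ZZ
gen 5: :Z:Z
:::Z
:Z:Z
:ZZZ
Z:::
::ZZ
gen 6: ZZ:Z
ZZ:Z
ZZ:Z
:ZZZ
Z:::
::ZZ
gen 7: ZZ:Z
ZZ:Z
ZZ:Z
:ZZZ
Z:Z:
:Z::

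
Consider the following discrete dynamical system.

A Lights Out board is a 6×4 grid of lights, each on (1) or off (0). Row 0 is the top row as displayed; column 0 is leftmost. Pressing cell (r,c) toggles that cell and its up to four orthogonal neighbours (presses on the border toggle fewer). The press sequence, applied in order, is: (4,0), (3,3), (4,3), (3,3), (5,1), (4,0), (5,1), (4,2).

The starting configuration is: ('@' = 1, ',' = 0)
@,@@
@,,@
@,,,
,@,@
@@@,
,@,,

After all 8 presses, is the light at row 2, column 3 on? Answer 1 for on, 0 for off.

step 0: @,@@
@,,@
@,,,
,@,@
@@@,
,@,,
step 1: @,@@
@,,@
@,,,
@@,@
,,@,
@@,,
step 2: @,@@
@,,@
@,,@
@@@,
,,@@
@@,,
step 3: @,@@
@,,@
@,,@
@@@@
,,,,
@@,@
step 4: @,@@
@,,@
@,,,
@@,,
,,,@
@@,@
step 5: @,@@
@,,@
@,,,
@@,,
,@,@
,,@@
step 6: @,@@
@,,@
@,,,
,@,,
@,,@
@,@@
step 7: @,@@
@,,@
@,,,
,@,,
@@,@
,@,@
step 8: @,@@
@,,@
@,,,
,@@,
@,@,
,@@@

0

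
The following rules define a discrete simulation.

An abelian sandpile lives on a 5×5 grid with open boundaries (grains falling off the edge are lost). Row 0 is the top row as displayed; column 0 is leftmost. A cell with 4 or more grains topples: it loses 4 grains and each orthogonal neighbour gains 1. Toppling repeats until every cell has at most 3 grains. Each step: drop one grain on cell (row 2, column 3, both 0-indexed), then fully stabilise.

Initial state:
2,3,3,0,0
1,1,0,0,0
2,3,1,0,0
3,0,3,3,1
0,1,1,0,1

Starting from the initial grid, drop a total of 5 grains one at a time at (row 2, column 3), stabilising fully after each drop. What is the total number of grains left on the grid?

34

step 0: 2,3,3,0,0
1,1,0,0,0
2,3,1,0,0
3,0,3,3,1
0,1,1,0,1
step 1: 2,3,3,0,0
1,1,0,0,0
2,3,1,1,0
3,0,3,3,1
0,1,1,0,1
step 2: 2,3,3,0,0
1,1,0,0,0
2,3,1,2,0
3,0,3,3,1
0,1,1,0,1
step 3: 2,3,3,0,0
1,1,0,0,0
2,3,1,3,0
3,0,3,3,1
0,1,1,0,1
step 4: 2,3,3,0,0
1,1,0,1,0
2,3,3,1,1
3,1,0,1,2
0,1,2,1,1
step 5: 2,3,3,0,0
1,1,0,1,0
2,3,3,2,1
3,1,0,1,2
0,1,2,1,1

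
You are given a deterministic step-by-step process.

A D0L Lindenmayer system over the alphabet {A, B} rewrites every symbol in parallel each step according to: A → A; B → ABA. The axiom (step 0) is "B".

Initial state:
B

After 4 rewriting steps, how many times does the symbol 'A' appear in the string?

8

gen 0: B
gen 1: ABA
gen 2: AABAA
gen 3: AAABAAA
gen 4: AAAABAAAA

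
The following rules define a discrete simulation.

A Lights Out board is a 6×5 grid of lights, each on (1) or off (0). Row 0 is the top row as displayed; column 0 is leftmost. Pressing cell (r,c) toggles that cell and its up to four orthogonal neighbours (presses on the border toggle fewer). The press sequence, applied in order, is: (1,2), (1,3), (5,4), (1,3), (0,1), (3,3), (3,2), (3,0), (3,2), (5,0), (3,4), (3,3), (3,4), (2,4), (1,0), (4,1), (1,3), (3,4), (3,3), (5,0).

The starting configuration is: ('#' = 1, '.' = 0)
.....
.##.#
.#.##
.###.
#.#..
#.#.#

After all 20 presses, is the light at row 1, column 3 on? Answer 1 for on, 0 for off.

0

t=0: .....
.##.#
.#.##
.###.
#.#..
#.#.#
t=1: ..#..
...##
.####
.###.
#.#..
#.#.#
t=2: ..##.
..#..
.##.#
.###.
#.#..
#.#.#
t=3: ..##.
..#..
.##.#
.###.
#.#.#
#.##.
t=4: ..#..
...##
.####
.###.
#.#.#
#.##.
t=5: ##...
.#.##
.####
.###.
#.#.#
#.##.
t=6: ##...
.#.##
.##.#
.#..#
#.###
#.##.
t=7: ##...
.#.##
.#..#
..###
#..##
#.##.
t=8: ##...
.#.##
##..#
#####
...##
#.##.
t=9: ##...
.#.##
###.#
#...#
..###
#.##.
t=10: ##...
.#.##
###.#
#...#
#.###
.###.
t=11: ##...
.#.##
###..
#..#.
#.##.
.###.
t=12: ##...
.#.##
####.
#.#.#
#.#..
.###.
t=13: ##...
.#.##
#####
#.##.
#.#.#
.###.
t=14: ##...
.#.#.
###..
#.###
#.#.#
.###.
t=15: .#...
#..#.
.##..
#.###
#.#.#
.###.
t=16: .#...
#..#.
.##..
#####
.#..#
..##.
t=17: .#.#.
#.#.#
.###.
#####
.#..#
..##.
t=18: .#.#.
#.#.#
.####
###..
.#...
..##.
t=19: .#.#.
#.#.#
.##.#
##.##
.#.#.
..##.
t=20: .#.#.
#.#.#
.##.#
##.##
##.#.
####.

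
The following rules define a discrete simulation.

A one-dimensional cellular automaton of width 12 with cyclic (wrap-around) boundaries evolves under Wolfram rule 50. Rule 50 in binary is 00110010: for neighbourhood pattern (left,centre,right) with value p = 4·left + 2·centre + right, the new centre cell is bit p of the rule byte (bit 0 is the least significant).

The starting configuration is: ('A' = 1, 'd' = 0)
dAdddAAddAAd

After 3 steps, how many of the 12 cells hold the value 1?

6

t=0: dAdddAAddAAd
t=1: AdAdAddAAddA
t=2: dAdAdAAddAAd
t=3: AdAdAddAAddA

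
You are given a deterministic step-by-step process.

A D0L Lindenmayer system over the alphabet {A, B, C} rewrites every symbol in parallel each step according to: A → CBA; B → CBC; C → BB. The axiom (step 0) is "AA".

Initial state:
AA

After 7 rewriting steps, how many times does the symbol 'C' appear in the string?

k=0  AA
k=1  CBACBA
k=2  BBCBCCBABBCBCCBA
k=3  CBCCBCBBCBCBBBBCBCCBACBCCBCBBCBCBBBBCBCCBA
k=4  BBCBCBBBBCBCBBCBCCBCBBCBCBBCBCCBCCBCCBCBBCBCBBBBCBCCBABBCBCBBBBCBCBBCBCCBCBBCBCBBCBCCBCCBCCBCBBCBCBBBBCBCCBA
k=5  CBCCBCBBCBCBBCBCCBCCBCCBCBBCBCBBCBCCBCBBCBCBBBBCBCBBCBCCBC…BCBBBBCBCBBBBCBCBBCBCCBCBBCBCBBCBCCBCCBCCBCBBCBCBBBBCBCCBA  (len 278)
k=6  BBCBCBBBBCBCBBCBCCBCBBCBCBBCBCCBCBBCBCBBBBCBCBBBBCBCBBBBCB…BCBBBBCBCBBBBCBCBBCBCCBCBBCBCBBCBCCBCCBCCBCBBCBCBBBBCBCCBA  (len 712)
k=7  CBCCBCBBCBCBBCBCCBCCBCCBCBBCBCBBCBCCBCBBCBCBBBBCBCBBCBCCBC…BCBBBBCBCBBBBCBCBBCBCCBCBBCBCBBCBCCBCCBCCBCBBCBCBBBBCBCCBA  (len 1826)

802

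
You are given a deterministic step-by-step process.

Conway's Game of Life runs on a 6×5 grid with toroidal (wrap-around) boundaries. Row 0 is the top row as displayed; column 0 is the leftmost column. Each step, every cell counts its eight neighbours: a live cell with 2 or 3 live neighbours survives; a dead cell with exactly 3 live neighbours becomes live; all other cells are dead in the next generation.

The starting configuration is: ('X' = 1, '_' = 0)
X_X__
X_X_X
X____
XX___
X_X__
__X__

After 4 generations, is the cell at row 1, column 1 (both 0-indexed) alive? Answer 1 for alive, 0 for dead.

1

t=0: X_X__
X_X_X
X____
XX___
X_X__
__X__
t=1: X_X_X
X__XX
_____
X___X
X_X__
__XX_
t=2: X_X__
XX_X_
___X_
XX__X
X_X__
X_X__
t=3: X_XX_
XX_X_
___X_
XXXXX
__XX_
X_XXX
t=4: _____
XX_X_
_____
XX___
_____
X____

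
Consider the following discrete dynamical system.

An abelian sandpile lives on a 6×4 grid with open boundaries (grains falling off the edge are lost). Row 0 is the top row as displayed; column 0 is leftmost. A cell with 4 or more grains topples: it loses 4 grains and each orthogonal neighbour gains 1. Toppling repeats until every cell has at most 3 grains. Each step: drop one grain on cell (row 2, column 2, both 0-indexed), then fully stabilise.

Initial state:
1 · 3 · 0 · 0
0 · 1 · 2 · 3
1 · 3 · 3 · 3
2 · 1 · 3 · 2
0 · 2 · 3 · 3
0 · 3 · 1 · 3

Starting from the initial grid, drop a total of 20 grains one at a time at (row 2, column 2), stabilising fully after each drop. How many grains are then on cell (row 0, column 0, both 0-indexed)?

[0] 1 · 3 · 0 · 0
0 · 1 · 2 · 3
1 · 3 · 3 · 3
2 · 1 · 3 · 2
0 · 2 · 3 · 3
0 · 3 · 1 · 3
[1] 1 · 3 · 1 · 1
0 · 3 · 1 · 1
2 · 1 · 0 · 3
2 · 3 · 3 · 1
0 · 3 · 1 · 2
0 · 3 · 3 · 0
[2] 1 · 3 · 1 · 1
0 · 3 · 1 · 1
2 · 1 · 1 · 3
2 · 3 · 3 · 1
0 · 3 · 1 · 2
0 · 3 · 3 · 0
[3] 1 · 3 · 1 · 1
0 · 3 · 1 · 1
2 · 1 · 2 · 3
2 · 3 · 3 · 1
0 · 3 · 1 · 2
0 · 3 · 3 · 0
[4] 1 · 3 · 1 · 1
0 · 3 · 1 · 1
2 · 1 · 3 · 3
2 · 3 · 3 · 1
0 · 3 · 1 · 2
0 · 3 · 3 · 0
[5] 1 · 3 · 1 · 1
0 · 3 · 2 · 2
2 · 3 · 2 · 0
3 · 1 · 2 · 3
1 · 2 · 0 · 3
1 · 1 · 1 · 1
[6] 1 · 3 · 1 · 1
0 · 3 · 2 · 2
2 · 3 · 3 · 0
3 · 1 · 2 · 3
1 · 2 · 0 · 3
1 · 1 · 1 · 1
[7] 2 · 0 · 3 · 1
1 · 2 · 0 · 3
3 · 1 · 2 · 1
3 · 2 · 3 · 3
1 · 2 · 0 · 3
1 · 1 · 1 · 1
[8] 2 · 0 · 3 · 1
1 · 2 · 0 · 3
3 · 1 · 3 · 1
3 · 2 · 3 · 3
1 · 2 · 0 · 3
1 · 1 · 1 · 1
[9] 2 · 0 · 3 · 1
1 · 2 · 1 · 3
3 · 2 · 1 · 3
3 · 3 · 1 · 1
1 · 2 · 2 · 0
1 · 1 · 1 · 2
[10] 2 · 0 · 3 · 1
1 · 2 · 1 · 3
3 · 2 · 2 · 3
3 · 3 · 1 · 1
1 · 2 · 2 · 0
1 · 1 · 1 · 2
[11] 2 · 0 · 3 · 1
1 · 2 · 1 · 3
3 · 2 · 3 · 3
3 · 3 · 1 · 1
1 · 2 · 2 · 0
1 · 1 · 1 · 2
[12] 2 · 0 · 3 · 2
1 · 2 · 3 · 0
3 · 3 · 1 · 1
3 · 3 · 2 · 2
1 · 2 · 2 · 0
1 · 1 · 1 · 2
[13] 2 · 0 · 3 · 2
1 · 2 · 3 · 0
3 · 3 · 2 · 1
3 · 3 · 2 · 2
1 · 2 · 2 · 0
1 · 1 · 1 · 2
[14] 2 · 0 · 3 · 2
1 · 2 · 3 · 0
3 · 3 · 3 · 1
3 · 3 · 2 · 2
1 · 2 · 2 · 0
1 · 1 · 1 · 2
[15] 2 · 2 · 0 · 3
3 · 0 · 2 · 1
1 · 3 · 3 · 2
1 · 2 · 0 · 3
2 · 3 · 3 · 0
1 · 1 · 1 · 2
[16] 2 · 2 · 0 · 3
3 · 1 · 3 · 1
2 · 0 · 1 · 3
1 · 3 · 1 · 3
2 · 3 · 3 · 0
1 · 1 · 1 · 2
[17] 2 · 2 · 0 · 3
3 · 1 · 3 · 1
2 · 0 · 2 · 3
1 · 3 · 1 · 3
2 · 3 · 3 · 0
1 · 1 · 1 · 2
[18] 2 · 2 · 0 · 3
3 · 1 · 3 · 1
2 · 0 · 3 · 3
1 · 3 · 1 · 3
2 · 3 · 3 · 0
1 · 1 · 1 · 2
[19] 2 · 2 · 1 · 3
3 · 2 · 0 · 3
2 · 1 · 2 · 1
1 · 3 · 3 · 0
2 · 3 · 3 · 1
1 · 1 · 1 · 2
[20] 2 · 2 · 1 · 3
3 · 2 · 0 · 3
2 · 1 · 3 · 1
1 · 3 · 3 · 0
2 · 3 · 3 · 1
1 · 1 · 1 · 2

2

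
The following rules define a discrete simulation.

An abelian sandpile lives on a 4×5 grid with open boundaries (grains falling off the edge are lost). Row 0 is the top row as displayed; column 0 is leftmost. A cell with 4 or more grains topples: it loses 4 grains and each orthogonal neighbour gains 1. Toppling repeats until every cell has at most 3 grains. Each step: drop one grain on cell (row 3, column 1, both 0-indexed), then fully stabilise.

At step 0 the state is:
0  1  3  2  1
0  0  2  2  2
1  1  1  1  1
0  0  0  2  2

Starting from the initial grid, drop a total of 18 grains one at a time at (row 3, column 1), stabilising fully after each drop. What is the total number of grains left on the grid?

[0] 0  1  3  2  1
0  0  2  2  2
1  1  1  1  1
0  0  0  2  2
[1] 0  1  3  2  1
0  0  2  2  2
1  1  1  1  1
0  1  0  2  2
[2] 0  1  3  2  1
0  0  2  2  2
1  1  1  1  1
0  2  0  2  2
[3] 0  1  3  2  1
0  0  2  2  2
1  1  1  1  1
0  3  0  2  2
[4] 0  1  3  2  1
0  0  2  2  2
1  2  1  1  1
1  0  1  2  2
[5] 0  1  3  2  1
0  0  2  2  2
1  2  1  1  1
1  1  1  2  2
[6] 0  1  3  2  1
0  0  2  2  2
1  2  1  1  1
1  2  1  2  2
[7] 0  1  3  2  1
0  0  2  2  2
1  2  1  1  1
1  3  1  2  2
[8] 0  1  3  2  1
0  0  2  2  2
1  3  1  1  1
2  0  2  2  2
[9] 0  1  3  2  1
0  0  2  2  2
1  3  1  1  1
2  1  2  2  2
[10] 0  1  3  2  1
0  0  2  2  2
1  3  1  1  1
2  2  2  2  2
[11] 0  1  3  2  1
0  0  2  2  2
1  3  1  1  1
2  3  2  2  2
[12] 0  1  3  2  1
0  1  2  2  2
2  0  2  1  1
3  1  3  2  2
[13] 0  1  3  2  1
0  1  2  2  2
2  0  2  1  1
3  2  3  2  2
[14] 0  1  3  2  1
0  1  2  2  2
2  0  2  1  1
3  3  3  2  2
[15] 0  1  3  2  1
0  1  2  2  2
3  1  3  1  1
0  2  0  3  2
[16] 0  1  3  2  1
0  1  2  2  2
3  1  3  1  1
0  3  0  3  2
[17] 0  1  3  2  1
0  1  2  2  2
3  2  3  1  1
1  0  1  3  2
[18] 0  1  3  2  1
0  1  2  2  2
3  2  3  1  1
1  1  1  3  2

32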